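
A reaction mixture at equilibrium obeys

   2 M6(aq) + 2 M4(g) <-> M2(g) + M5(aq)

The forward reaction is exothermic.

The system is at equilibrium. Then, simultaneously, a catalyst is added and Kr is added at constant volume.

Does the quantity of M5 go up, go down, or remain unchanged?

A catalyst speeds both forward and reverse rates equally; it changes neither Q nor K — no shift from this change.
At constant volume, adding an inert gas leaves every reacting species' partial pressure unchanged, so Q is unchanged — no shift from this change.
No net shift occurs, so the amount of M5 is unchanged.

unchanged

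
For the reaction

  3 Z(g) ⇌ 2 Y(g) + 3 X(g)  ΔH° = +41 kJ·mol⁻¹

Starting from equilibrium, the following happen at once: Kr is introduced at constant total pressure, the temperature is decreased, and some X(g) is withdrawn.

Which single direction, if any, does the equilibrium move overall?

Adding inert gas at constant total pressure expands the volume and lowers every reacting partial pressure. With Δn_gas = 5 − 3 = +2, Q moves away from K toward the side with fewer gas moles, so the system shifts toward the side with more gas moles — to the right.
The forward reaction is endothermic. Lowering T favours the exothermic direction — shift to the left.
Removing X (g), a product, drives the reaction to the right.
The individual effects push in opposite directions; without quantitative information the net direction cannot be determined.

cannot be determined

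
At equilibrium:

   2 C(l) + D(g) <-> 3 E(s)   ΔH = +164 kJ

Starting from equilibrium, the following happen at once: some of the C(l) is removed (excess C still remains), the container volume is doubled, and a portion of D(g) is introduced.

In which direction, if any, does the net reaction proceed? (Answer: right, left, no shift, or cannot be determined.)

C is a pure liquid; its activity is 1 regardless of amount, so Q is unaffected — no shift from this change.
Gas moles: reactants 1, products 0 (Δn_gas = -1). Expansion shifts the system toward the side with more moles of gas — to the left.
Adding D (g), a reactant, drives the reaction to the right.
The individual effects push in opposite directions; without quantitative information the net direction cannot be determined.

cannot be determined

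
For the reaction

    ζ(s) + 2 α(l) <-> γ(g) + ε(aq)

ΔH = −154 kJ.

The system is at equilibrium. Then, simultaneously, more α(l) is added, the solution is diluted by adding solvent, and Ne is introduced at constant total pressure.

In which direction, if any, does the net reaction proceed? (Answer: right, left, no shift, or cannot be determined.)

α is a pure liquid; its activity is 1 regardless of amount, so Q is unaffected — no shift from this change.
Dilution lowers every aqueous concentration by the same factor. Δn_aq = 1 − 0 = +1, so the system shifts toward the side with more dissolved moles — to the right.
Adding inert gas at constant total pressure expands the volume and lowers every reacting partial pressure. With Δn_gas = 1 − 0 = +1, Q moves away from K toward the side with fewer gas moles, so the system shifts toward the side with more gas moles — to the right.
Only the nonzero effect(s) matter; the net shift is to the right.

right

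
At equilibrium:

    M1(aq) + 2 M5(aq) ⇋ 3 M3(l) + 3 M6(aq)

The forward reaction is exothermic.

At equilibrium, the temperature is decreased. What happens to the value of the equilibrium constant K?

increases

K depends on temperature via the van 't Hoff relation. The forward reaction is exothermic, so lowering T increases K.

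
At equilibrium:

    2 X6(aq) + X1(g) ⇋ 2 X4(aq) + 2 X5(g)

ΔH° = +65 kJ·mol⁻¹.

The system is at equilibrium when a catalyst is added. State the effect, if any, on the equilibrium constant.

unchanged

The equilibrium constant depends only on temperature. This perturbation changes neither the position of equilibrium nor K.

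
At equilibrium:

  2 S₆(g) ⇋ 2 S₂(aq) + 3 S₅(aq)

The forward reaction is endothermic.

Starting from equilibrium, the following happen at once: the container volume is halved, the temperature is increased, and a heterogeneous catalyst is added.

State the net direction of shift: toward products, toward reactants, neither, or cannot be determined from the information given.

right

Gas moles: reactants 2, products 0 (Δn_gas = -2). Compression shifts the system toward the side with fewer moles of gas — to the right.
The forward reaction is endothermic. Raising T favours the endothermic direction — shift to the right.
A catalyst speeds both forward and reverse rates equally; it changes neither Q nor K — no shift from this change.
Only the nonzero effect(s) matter; the net shift is to the right.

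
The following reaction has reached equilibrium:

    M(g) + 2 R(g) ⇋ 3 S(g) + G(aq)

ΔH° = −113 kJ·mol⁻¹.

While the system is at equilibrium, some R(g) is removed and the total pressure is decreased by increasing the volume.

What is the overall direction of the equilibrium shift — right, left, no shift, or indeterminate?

left

Removing R (g), a reactant, drives the reaction to the left.
Gas moles: reactants 3, products 3. Δn_gas = 0, so a volume change leaves Q equal to K — no shift from this change.
Only the nonzero effect(s) matter; the net shift is to the left.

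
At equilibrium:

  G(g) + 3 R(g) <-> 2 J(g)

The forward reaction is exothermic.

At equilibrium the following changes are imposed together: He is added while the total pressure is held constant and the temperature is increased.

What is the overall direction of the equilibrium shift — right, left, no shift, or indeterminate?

left

Adding inert gas at constant total pressure expands the volume and lowers every reacting partial pressure. With Δn_gas = 2 − 4 = -2, Q moves away from K toward the side with fewer gas moles, so the system shifts toward the side with more gas moles — to the left.
The forward reaction is exothermic. Raising T favours the endothermic direction — shift to the left.
All effects act in the same direction — net shift to the left.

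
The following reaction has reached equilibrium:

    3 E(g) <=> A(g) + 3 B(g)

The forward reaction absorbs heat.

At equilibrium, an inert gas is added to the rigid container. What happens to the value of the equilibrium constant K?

The equilibrium constant depends only on temperature. This perturbation changes neither the position of equilibrium nor K.

unchanged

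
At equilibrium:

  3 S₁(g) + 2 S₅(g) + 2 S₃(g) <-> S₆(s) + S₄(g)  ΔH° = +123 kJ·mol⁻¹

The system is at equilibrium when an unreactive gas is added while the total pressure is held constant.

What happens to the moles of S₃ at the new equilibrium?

Adding inert gas at constant total pressure expands the volume and lowers every reacting partial pressure. With Δn_gas = 1 − 7 = -6, Q moves away from K toward the side with fewer gas moles, so the system shifts toward the side with more gas moles — to the left.
The net shift is to the left. S₃ is a reactant, so its amount increases.

increases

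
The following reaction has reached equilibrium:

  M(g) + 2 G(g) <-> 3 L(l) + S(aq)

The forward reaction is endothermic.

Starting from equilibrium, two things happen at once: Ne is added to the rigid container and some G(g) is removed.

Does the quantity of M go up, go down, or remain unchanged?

increases

At constant volume, adding an inert gas leaves every reacting species' partial pressure unchanged, so Q is unchanged — no shift from this change.
Removing G (g), a reactant, drives the reaction to the left.
The net shift is to the left. M is a reactant, so its amount increases.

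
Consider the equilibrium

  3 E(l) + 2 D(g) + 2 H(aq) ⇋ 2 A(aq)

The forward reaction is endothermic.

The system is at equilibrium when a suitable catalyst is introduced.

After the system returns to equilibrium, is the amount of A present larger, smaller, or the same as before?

unchanged

A catalyst speeds both forward and reverse rates equally; it changes neither Q nor K — no shift from this change.
No net shift occurs, so the amount of A is unchanged.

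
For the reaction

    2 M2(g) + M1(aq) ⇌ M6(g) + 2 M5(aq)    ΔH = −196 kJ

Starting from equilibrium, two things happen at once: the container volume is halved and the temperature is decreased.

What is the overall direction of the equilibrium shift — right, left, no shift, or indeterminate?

Gas moles: reactants 2, products 1 (Δn_gas = -1). Compression shifts the system toward the side with fewer moles of gas — to the right.
The forward reaction is exothermic. Lowering T favours the exothermic direction — shift to the right.
All effects act in the same direction — net shift to the right.

right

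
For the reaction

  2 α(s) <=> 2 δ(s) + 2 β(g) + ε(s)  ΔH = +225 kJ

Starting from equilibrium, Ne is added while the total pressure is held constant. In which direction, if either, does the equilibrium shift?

Adding inert gas at constant total pressure expands the volume and lowers every reacting partial pressure. With Δn_gas = 2 − 0 = +2, Q moves away from K toward the side with fewer gas moles, so the system shifts toward the side with more gas moles — to the right.

right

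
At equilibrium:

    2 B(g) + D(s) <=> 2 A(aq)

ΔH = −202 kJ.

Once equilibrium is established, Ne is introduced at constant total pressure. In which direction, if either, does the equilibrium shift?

Adding inert gas at constant total pressure expands the volume and lowers every reacting partial pressure. With Δn_gas = 0 − 2 = -2, Q moves away from K toward the side with fewer gas moles, so the system shifts toward the side with more gas moles — to the left.

left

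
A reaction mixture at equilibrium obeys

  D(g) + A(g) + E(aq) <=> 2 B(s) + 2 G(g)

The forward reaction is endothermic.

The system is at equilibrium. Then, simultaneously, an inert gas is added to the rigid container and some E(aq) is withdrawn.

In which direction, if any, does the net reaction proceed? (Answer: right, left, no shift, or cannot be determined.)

left

At constant volume, adding an inert gas leaves every reacting species' partial pressure unchanged, so Q is unchanged — no shift from this change.
Removing E (aq), a reactant, drives the reaction to the left.
Only the nonzero effect(s) matter; the net shift is to the left.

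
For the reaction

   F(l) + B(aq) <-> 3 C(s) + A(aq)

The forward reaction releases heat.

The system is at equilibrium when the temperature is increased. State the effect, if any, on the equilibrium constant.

decreases

K depends on temperature via the van 't Hoff relation. The forward reaction is exothermic, so raising T decreases K.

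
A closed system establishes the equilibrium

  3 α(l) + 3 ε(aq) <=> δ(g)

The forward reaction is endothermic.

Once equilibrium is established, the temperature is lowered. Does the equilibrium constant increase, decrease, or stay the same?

decreases

K depends on temperature via the van 't Hoff relation. The forward reaction is endothermic, so lowering T decreases K.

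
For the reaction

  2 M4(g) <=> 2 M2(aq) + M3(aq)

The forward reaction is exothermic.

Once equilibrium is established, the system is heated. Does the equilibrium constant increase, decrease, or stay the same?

decreases

K depends on temperature via the van 't Hoff relation. The forward reaction is exothermic, so raising T decreases K.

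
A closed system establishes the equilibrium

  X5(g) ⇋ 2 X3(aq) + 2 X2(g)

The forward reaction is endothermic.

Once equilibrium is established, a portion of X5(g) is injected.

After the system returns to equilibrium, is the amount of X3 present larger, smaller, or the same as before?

Adding X5 (g), a reactant, drives the reaction to the right.
The net shift is to the right. X3 is a product, so its amount increases.

increases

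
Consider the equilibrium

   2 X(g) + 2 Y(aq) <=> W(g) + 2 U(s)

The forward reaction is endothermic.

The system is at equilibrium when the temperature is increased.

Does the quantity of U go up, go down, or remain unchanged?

The forward reaction is endothermic. Raising T favours the endothermic direction — shift to the right.
The net shift is to the right. U is a product, so its amount increases.

increases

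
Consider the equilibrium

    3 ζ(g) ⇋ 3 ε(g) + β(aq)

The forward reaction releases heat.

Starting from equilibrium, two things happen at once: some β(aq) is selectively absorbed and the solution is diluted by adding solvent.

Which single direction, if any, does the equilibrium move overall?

right

Removing β (aq), a product, drives the reaction to the right.
Dilution lowers every aqueous concentration by the same factor. Δn_aq = 1 − 0 = +1, so the system shifts toward the side with more dissolved moles — to the right.
All effects act in the same direction — net shift to the right.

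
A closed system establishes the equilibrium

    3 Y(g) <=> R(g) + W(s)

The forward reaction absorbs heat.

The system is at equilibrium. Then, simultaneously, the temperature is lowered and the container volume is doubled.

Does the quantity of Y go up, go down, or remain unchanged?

The forward reaction is endothermic. Lowering T favours the exothermic direction — shift to the left.
Gas moles: reactants 3, products 1 (Δn_gas = -2). Expansion shifts the system toward the side with more moles of gas — to the left.
The net shift is to the left. Y is a reactant, so its amount increases.

increases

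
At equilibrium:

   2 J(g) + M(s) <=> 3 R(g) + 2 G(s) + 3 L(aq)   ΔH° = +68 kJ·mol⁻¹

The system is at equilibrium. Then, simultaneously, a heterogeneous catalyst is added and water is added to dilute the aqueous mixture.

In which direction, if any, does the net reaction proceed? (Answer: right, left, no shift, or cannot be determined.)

right

A catalyst speeds both forward and reverse rates equally; it changes neither Q nor K — no shift from this change.
Dilution lowers every aqueous concentration by the same factor. Δn_aq = 3 − 0 = +3, so the system shifts toward the side with more dissolved moles — to the right.
Only the nonzero effect(s) matter; the net shift is to the right.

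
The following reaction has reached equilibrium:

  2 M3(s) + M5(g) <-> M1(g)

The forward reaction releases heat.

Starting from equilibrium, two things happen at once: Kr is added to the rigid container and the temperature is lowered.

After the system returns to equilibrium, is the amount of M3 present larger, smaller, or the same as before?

decreases

At constant volume, adding an inert gas leaves every reacting species' partial pressure unchanged, so Q is unchanged — no shift from this change.
The forward reaction is exothermic. Lowering T favours the exothermic direction — shift to the right.
The net shift is to the right. M3 is a reactant, so its amount decreases.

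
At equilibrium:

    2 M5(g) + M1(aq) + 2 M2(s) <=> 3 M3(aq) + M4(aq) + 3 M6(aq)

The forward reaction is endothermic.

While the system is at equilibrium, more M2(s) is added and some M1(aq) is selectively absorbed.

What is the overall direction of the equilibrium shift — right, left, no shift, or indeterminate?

left

M2 is a pure solid; its activity is 1 regardless of amount, so Q is unaffected — no shift from this change.
Removing M1 (aq), a reactant, drives the reaction to the left.
Only the nonzero effect(s) matter; the net shift is to the left.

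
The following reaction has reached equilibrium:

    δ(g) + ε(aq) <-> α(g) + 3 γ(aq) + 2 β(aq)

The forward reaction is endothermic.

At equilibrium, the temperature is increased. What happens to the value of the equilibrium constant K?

increases

K depends on temperature via the van 't Hoff relation. The forward reaction is endothermic, so raising T increases K.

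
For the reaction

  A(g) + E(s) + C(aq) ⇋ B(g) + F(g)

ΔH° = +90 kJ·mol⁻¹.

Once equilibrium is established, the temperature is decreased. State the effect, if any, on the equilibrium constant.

decreases

K depends on temperature via the van 't Hoff relation. The forward reaction is endothermic, so lowering T decreases K.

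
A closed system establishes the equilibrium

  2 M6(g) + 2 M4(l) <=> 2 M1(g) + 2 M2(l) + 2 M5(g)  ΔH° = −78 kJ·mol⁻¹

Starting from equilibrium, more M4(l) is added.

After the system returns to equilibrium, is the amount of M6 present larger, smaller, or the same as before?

unchanged

M4 is a pure liquid; its activity is 1 regardless of amount, so Q is unaffected — no shift from this change.
No net shift occurs, so the amount of M6 is unchanged.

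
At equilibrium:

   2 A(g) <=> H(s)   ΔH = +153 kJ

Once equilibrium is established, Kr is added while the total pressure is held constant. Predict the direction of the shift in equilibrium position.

left

Adding inert gas at constant total pressure expands the volume and lowers every reacting partial pressure. With Δn_gas = 0 − 2 = -2, Q moves away from K toward the side with fewer gas moles, so the system shifts toward the side with more gas moles — to the left.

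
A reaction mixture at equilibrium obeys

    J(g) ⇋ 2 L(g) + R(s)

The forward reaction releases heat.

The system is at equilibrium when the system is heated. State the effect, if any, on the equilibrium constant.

K depends on temperature via the van 't Hoff relation. The forward reaction is exothermic, so raising T decreases K.

decreases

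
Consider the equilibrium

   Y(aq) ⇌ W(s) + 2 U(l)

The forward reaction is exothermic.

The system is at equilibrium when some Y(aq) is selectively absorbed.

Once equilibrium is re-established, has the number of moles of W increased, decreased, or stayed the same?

decreases

Removing Y (aq), a reactant, drives the reaction to the left.
The net shift is to the left. W is a product, so its amount decreases.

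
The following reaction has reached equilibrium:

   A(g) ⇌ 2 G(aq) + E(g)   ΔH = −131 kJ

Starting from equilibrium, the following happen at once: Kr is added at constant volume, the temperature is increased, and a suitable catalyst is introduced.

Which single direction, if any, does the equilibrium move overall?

At constant volume, adding an inert gas leaves every reacting species' partial pressure unchanged, so Q is unchanged — no shift from this change.
The forward reaction is exothermic. Raising T favours the endothermic direction — shift to the left.
A catalyst speeds both forward and reverse rates equally; it changes neither Q nor K — no shift from this change.
Only the nonzero effect(s) matter; the net shift is to the left.

left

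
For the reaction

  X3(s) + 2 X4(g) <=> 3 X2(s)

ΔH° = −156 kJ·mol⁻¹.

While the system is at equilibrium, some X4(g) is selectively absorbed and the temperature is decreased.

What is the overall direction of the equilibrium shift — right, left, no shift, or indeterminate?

Removing X4 (g), a reactant, drives the reaction to the left.
The forward reaction is exothermic. Lowering T favours the exothermic direction — shift to the right.
The individual effects push in opposite directions; without quantitative information the net direction cannot be determined.

cannot be determined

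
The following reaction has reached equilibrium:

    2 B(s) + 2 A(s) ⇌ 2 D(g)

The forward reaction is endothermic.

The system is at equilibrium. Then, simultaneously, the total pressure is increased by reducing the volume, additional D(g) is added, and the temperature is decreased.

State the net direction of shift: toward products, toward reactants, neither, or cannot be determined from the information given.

Gas moles: reactants 0, products 2 (Δn_gas = +2). Compression shifts the system toward the side with fewer moles of gas — to the left.
Adding D (g), a product, drives the reaction to the left.
The forward reaction is endothermic. Lowering T favours the exothermic direction — shift to the left.
All effects act in the same direction — net shift to the left.

left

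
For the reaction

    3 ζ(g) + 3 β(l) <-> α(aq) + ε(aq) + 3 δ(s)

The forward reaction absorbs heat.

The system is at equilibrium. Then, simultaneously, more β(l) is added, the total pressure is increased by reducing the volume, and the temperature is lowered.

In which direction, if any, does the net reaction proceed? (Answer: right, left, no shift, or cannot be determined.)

β is a pure liquid; its activity is 1 regardless of amount, so Q is unaffected — no shift from this change.
Gas moles: reactants 3, products 0 (Δn_gas = -3). Compression shifts the system toward the side with fewer moles of gas — to the right.
The forward reaction is endothermic. Lowering T favours the exothermic direction — shift to the left.
The individual effects push in opposite directions; without quantitative information the net direction cannot be determined.

cannot be determined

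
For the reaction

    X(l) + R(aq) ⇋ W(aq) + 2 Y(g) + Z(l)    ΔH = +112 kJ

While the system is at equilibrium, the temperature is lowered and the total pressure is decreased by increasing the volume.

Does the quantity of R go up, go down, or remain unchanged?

cannot be determined

The forward reaction is endothermic. Lowering T favours the exothermic direction — shift to the left.
Gas moles: reactants 0, products 2 (Δn_gas = +2). Expansion shifts the system toward the side with more moles of gas — to the right.
The two effects oppose each other, so the net shift — and hence the change in R — cannot be determined from the given information.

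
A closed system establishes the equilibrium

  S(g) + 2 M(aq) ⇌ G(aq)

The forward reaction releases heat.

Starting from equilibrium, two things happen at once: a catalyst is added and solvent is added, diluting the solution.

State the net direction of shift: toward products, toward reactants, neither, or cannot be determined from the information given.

left

A catalyst speeds both forward and reverse rates equally; it changes neither Q nor K — no shift from this change.
Dilution lowers every aqueous concentration by the same factor. Δn_aq = 1 − 2 = -1, so the system shifts toward the side with more dissolved moles — to the left.
Only the nonzero effect(s) matter; the net shift is to the left.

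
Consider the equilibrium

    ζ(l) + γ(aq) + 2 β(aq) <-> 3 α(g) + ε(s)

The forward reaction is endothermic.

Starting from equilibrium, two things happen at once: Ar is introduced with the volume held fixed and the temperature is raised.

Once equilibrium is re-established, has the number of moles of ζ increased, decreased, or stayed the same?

At constant volume, adding an inert gas leaves every reacting species' partial pressure unchanged, so Q is unchanged — no shift from this change.
The forward reaction is endothermic. Raising T favours the endothermic direction — shift to the right.
The net shift is to the right. ζ is a reactant, so its amount decreases.

decreases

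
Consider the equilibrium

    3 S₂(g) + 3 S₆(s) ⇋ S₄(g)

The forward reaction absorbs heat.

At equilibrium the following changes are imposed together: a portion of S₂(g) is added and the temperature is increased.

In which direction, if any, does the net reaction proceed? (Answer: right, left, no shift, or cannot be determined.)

right

Adding S₂ (g), a reactant, drives the reaction to the right.
The forward reaction is endothermic. Raising T favours the endothermic direction — shift to the right.
All effects act in the same direction — net shift to the right.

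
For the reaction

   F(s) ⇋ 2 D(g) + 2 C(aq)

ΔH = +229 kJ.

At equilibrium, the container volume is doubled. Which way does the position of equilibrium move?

Gas moles: reactants 0, products 2 (Δn_gas = +2). Expansion shifts the system toward the side with more moles of gas — to the right.

right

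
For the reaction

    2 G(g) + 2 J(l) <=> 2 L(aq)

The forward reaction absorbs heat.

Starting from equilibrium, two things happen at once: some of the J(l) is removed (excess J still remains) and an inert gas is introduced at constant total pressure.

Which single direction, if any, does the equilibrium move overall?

J is a pure liquid; its activity is 1 regardless of amount, so Q is unaffected — no shift from this change.
Adding inert gas at constant total pressure expands the volume and lowers every reacting partial pressure. With Δn_gas = 0 − 2 = -2, Q moves away from K toward the side with fewer gas moles, so the system shifts toward the side with more gas moles — to the left.
Only the nonzero effect(s) matter; the net shift is to the left.

left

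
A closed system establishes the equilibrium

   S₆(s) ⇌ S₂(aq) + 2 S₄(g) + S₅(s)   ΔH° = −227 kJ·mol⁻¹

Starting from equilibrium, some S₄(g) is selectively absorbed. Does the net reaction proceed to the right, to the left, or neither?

right

Removing S₄ (g), a product, drives the reaction to the right.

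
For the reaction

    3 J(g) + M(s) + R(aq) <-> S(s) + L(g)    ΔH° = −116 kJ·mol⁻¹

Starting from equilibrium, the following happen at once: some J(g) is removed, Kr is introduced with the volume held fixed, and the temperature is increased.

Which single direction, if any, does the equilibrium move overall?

Removing J (g), a reactant, drives the reaction to the left.
At constant volume, adding an inert gas leaves every reacting species' partial pressure unchanged, so Q is unchanged — no shift from this change.
The forward reaction is exothermic. Raising T favours the endothermic direction — shift to the left.
Only the nonzero effect(s) matter; the net shift is to the left.

left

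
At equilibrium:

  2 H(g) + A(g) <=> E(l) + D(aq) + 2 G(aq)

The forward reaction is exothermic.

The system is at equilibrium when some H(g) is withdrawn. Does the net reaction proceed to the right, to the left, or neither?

left

Removing H (g), a reactant, drives the reaction to the left.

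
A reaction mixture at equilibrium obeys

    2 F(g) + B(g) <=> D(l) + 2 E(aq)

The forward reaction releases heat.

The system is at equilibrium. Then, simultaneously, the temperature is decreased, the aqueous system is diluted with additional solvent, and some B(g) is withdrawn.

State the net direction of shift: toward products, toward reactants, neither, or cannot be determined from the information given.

cannot be determined

The forward reaction is exothermic. Lowering T favours the exothermic direction — shift to the right.
Dilution lowers every aqueous concentration by the same factor. Δn_aq = 2 − 0 = +2, so the system shifts toward the side with more dissolved moles — to the right.
Removing B (g), a reactant, drives the reaction to the left.
The individual effects push in opposite directions; without quantitative information the net direction cannot be determined.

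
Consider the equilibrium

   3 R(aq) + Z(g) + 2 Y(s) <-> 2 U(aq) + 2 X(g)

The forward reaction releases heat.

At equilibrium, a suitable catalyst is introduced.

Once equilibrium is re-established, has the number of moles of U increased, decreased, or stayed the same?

A catalyst speeds both forward and reverse rates equally; it changes neither Q nor K — no shift from this change.
No net shift occurs, so the amount of U is unchanged.

unchanged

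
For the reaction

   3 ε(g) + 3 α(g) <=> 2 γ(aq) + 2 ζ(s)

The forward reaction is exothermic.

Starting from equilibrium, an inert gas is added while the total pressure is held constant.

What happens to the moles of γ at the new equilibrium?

Adding inert gas at constant total pressure expands the volume and lowers every reacting partial pressure. With Δn_gas = 0 − 6 = -6, Q moves away from K toward the side with fewer gas moles, so the system shifts toward the side with more gas moles — to the left.
The net shift is to the left. γ is a product, so its amount decreases.

decreases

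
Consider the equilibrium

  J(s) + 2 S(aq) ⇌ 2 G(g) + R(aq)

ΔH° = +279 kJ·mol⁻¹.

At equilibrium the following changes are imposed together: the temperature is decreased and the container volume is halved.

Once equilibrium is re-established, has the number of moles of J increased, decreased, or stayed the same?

increases

The forward reaction is endothermic. Lowering T favours the exothermic direction — shift to the left.
Gas moles: reactants 0, products 2 (Δn_gas = +2). Compression shifts the system toward the side with fewer moles of gas — to the left.
The net shift is to the left. J is a reactant, so its amount increases.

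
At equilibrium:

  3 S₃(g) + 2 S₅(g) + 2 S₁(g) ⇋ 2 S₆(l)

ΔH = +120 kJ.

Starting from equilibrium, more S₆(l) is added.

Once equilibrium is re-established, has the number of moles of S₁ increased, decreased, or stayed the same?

S₆ is a pure liquid; its activity is 1 regardless of amount, so Q is unaffected — no shift from this change.
No net shift occurs, so the amount of S₁ is unchanged.

unchanged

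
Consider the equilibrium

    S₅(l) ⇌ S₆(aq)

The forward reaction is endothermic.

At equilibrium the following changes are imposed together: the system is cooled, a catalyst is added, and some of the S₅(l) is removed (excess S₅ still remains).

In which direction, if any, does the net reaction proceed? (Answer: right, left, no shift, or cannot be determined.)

The forward reaction is endothermic. Lowering T favours the exothermic direction — shift to the left.
A catalyst speeds both forward and reverse rates equally; it changes neither Q nor K — no shift from this change.
S₅ is a pure liquid; its activity is 1 regardless of amount, so Q is unaffected — no shift from this change.
Only the nonzero effect(s) matter; the net shift is to the left.

left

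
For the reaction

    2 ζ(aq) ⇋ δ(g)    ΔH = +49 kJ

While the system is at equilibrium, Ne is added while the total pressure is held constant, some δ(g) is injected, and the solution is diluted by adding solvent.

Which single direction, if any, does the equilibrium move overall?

cannot be determined

Adding inert gas at constant total pressure expands the volume and lowers every reacting partial pressure. With Δn_gas = 1 − 0 = +1, Q moves away from K toward the side with fewer gas moles, so the system shifts toward the side with more gas moles — to the right.
Adding δ (g), a product, drives the reaction to the left.
Dilution lowers every aqueous concentration by the same factor. Δn_aq = 0 − 2 = -2, so the system shifts toward the side with more dissolved moles — to the left.
The individual effects push in opposite directions; without quantitative information the net direction cannot be determined.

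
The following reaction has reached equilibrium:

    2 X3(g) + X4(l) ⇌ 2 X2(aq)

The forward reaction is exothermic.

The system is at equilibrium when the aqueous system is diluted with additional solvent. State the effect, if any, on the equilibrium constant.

The equilibrium constant depends only on temperature. This perturbation may move the position of equilibrium, but since T is unchanged, K itself is unchanged.

unchanged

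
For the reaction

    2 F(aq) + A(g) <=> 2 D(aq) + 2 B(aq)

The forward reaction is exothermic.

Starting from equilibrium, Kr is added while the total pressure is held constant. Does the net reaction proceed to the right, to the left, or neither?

Adding inert gas at constant total pressure expands the volume and lowers every reacting partial pressure. With Δn_gas = 0 − 1 = -1, Q moves away from K toward the side with fewer gas moles, so the system shifts toward the side with more gas moles — to the left.

left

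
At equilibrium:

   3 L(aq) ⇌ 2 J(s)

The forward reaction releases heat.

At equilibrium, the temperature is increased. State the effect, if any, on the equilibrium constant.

decreases

K depends on temperature via the van 't Hoff relation. The forward reaction is exothermic, so raising T decreases K.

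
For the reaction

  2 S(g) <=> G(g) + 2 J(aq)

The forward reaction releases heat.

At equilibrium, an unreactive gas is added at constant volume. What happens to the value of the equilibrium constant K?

unchanged

The equilibrium constant depends only on temperature. This perturbation changes neither the position of equilibrium nor K.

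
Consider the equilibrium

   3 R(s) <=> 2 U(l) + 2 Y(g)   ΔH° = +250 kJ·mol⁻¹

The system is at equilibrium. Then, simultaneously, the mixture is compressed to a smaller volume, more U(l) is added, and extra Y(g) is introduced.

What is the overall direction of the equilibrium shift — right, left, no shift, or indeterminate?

Gas moles: reactants 0, products 2 (Δn_gas = +2). Compression shifts the system toward the side with fewer moles of gas — to the left.
U is a pure liquid; its activity is 1 regardless of amount, so Q is unaffected — no shift from this change.
Adding Y (g), a product, drives the reaction to the left.
Only the nonzero effect(s) matter; the net shift is to the left.

left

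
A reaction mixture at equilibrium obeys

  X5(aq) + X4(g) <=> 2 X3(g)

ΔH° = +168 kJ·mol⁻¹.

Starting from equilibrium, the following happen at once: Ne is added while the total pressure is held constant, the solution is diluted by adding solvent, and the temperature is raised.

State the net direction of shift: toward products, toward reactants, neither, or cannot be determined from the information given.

Adding inert gas at constant total pressure expands the volume and lowers every reacting partial pressure. With Δn_gas = 2 − 1 = +1, Q moves away from K toward the side with fewer gas moles, so the system shifts toward the side with more gas moles — to the right.
Dilution lowers every aqueous concentration by the same factor. Δn_aq = 0 − 1 = -1, so the system shifts toward the side with more dissolved moles — to the left.
The forward reaction is endothermic. Raising T favours the endothermic direction — shift to the right.
The individual effects push in opposite directions; without quantitative information the net direction cannot be determined.

cannot be determined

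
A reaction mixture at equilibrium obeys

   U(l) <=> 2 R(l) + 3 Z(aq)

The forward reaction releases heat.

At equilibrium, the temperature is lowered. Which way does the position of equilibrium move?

The forward reaction is exothermic. Lowering T favours the exothermic direction — shift to the right.

right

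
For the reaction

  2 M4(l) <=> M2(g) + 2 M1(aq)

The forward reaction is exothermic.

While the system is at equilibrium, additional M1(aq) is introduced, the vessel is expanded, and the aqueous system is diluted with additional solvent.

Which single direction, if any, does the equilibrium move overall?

Adding M1 (aq), a product, drives the reaction to the left.
Gas moles: reactants 0, products 1 (Δn_gas = +1). Expansion shifts the system toward the side with more moles of gas — to the right.
Dilution lowers every aqueous concentration by the same factor. Δn_aq = 2 − 0 = +2, so the system shifts toward the side with more dissolved moles — to the right.
The individual effects push in opposite directions; without quantitative information the net direction cannot be determined.

cannot be determined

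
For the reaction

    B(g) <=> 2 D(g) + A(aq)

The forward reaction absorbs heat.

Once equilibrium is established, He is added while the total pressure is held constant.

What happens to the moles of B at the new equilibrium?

Adding inert gas at constant total pressure expands the volume and lowers every reacting partial pressure. With Δn_gas = 2 − 1 = +1, Q moves away from K toward the side with fewer gas moles, so the system shifts toward the side with more gas moles — to the right.
The net shift is to the right. B is a reactant, so its amount decreases.

decreases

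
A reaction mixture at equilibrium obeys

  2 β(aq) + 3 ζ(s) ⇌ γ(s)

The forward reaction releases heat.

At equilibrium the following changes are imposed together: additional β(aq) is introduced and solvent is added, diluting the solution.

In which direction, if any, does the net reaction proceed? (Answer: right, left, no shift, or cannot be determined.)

Adding β (aq), a reactant, drives the reaction to the right.
Dilution lowers every aqueous concentration by the same factor. Δn_aq = 0 − 2 = -2, so the system shifts toward the side with more dissolved moles — to the left.
The individual effects push in opposite directions; without quantitative information the net direction cannot be determined.

cannot be determined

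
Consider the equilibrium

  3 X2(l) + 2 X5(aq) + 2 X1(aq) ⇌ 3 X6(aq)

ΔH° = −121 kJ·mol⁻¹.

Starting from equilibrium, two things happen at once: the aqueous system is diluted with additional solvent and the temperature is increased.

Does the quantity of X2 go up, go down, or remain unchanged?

Dilution lowers every aqueous concentration by the same factor. Δn_aq = 3 − 4 = -1, so the system shifts toward the side with more dissolved moles — to the left.
The forward reaction is exothermic. Raising T favours the endothermic direction — shift to the left.
The net shift is to the left. X2 is a reactant, so its amount increases.

increases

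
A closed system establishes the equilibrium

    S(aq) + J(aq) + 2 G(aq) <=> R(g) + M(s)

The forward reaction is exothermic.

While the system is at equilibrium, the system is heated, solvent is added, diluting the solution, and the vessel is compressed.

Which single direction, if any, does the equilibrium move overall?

The forward reaction is exothermic. Raising T favours the endothermic direction — shift to the left.
Dilution lowers every aqueous concentration by the same factor. Δn_aq = 0 − 4 = -4, so the system shifts toward the side with more dissolved moles — to the left.
Gas moles: reactants 0, products 1 (Δn_gas = +1). Compression shifts the system toward the side with fewer moles of gas — to the left.
All effects act in the same direction — net shift to the left.

left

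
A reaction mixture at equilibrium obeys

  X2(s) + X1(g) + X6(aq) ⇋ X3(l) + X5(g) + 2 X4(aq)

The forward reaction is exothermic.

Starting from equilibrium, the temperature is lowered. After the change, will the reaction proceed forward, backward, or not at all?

right

The forward reaction is exothermic. Lowering T favours the exothermic direction — shift to the right.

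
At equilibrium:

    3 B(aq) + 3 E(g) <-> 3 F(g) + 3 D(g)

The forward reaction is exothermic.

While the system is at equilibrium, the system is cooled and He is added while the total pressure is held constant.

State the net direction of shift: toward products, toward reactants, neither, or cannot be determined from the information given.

The forward reaction is exothermic. Lowering T favours the exothermic direction — shift to the right.
Adding inert gas at constant total pressure expands the volume and lowers every reacting partial pressure. With Δn_gas = 6 − 3 = +3, Q moves away from K toward the side with fewer gas moles, so the system shifts toward the side with more gas moles — to the right.
All effects act in the same direction — net shift to the right.

right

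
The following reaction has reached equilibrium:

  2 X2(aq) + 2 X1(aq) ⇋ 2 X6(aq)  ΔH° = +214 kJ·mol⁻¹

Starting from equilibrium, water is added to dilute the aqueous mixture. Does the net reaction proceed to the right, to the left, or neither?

left

Dilution lowers every aqueous concentration by the same factor. Δn_aq = 2 − 4 = -2, so the system shifts toward the side with more dissolved moles — to the left.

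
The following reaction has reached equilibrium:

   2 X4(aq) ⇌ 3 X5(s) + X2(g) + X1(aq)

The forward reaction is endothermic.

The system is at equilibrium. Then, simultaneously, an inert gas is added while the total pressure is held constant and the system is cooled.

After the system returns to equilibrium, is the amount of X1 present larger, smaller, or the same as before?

cannot be determined

Adding inert gas at constant total pressure expands the volume and lowers every reacting partial pressure. With Δn_gas = 1 − 0 = +1, Q moves away from K toward the side with fewer gas moles, so the system shifts toward the side with more gas moles — to the right.
The forward reaction is endothermic. Lowering T favours the exothermic direction — shift to the left.
The two effects oppose each other, so the net shift — and hence the change in X1 — cannot be determined from the given information.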